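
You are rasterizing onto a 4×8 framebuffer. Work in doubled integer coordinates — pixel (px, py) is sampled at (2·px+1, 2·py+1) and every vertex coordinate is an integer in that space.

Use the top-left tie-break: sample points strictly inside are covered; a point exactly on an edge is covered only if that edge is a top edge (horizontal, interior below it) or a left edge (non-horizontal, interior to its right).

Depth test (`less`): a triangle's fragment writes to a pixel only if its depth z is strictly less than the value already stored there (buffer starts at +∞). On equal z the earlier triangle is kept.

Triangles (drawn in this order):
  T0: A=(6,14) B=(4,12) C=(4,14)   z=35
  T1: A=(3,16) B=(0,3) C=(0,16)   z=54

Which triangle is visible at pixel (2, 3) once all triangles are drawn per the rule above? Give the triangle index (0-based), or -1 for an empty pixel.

T0:
  2·area = 4  (B↔C swapped to make it positive)
  edge (6, 14)→(4, 14): d=(-2,0) right/bottom  bias=-1
  edge (4, 14)→(4, 12): d=(0,-2) top-left  bias=+0
  edge (4, 12)→(6, 14): d=(2,2) right/bottom  bias=-1
    (0,4)@(1, 9): e=[10,-6,0] → ·  [on edge]
    (1,5)@(3, 11): e=[6,-2,0] → ·  [on edge]
    (2,6)@(5, 13): e=[2,2,0] → ·  [on edge]
    (3,7)@(7, 15): e=[-2,6,0] → ·  [on edge]
  covered (0 px):
    · · · ·
    · · · ·
    · · · ·
    · · · ·
    · · · ·
    · · · ·
    · · · ·
    · · · ·
T1:
  2·area = 39  (B↔C swapped to make it positive)
  edge (3, 16)→(0, 16): d=(-3,0) right/bottom  bias=-1
  edge (0, 16)→(0, 3): d=(0,-13) top-left  bias=+0
  edge (0, 3)→(3, 16): d=(3,13) right/bottom  bias=-1
    (0,4)@(1, 9): e=[21,13,5] → #
    (1,4)@(3, 9): e=[21,39,-21] → ·
    (0,5)@(1, 11): e=[15,13,11] → #
    (1,5)@(3, 11): e=[15,39,-15] → ·
    (0,6)@(1, 13): e=[9,13,17] → #
    (1,6)@(3, 13): e=[9,39,-9] → ·
    (0,7)@(1, 15): e=[3,13,23] → #
    (1,7)@(3, 15): e=[3,39,-3] → ·
  covered (4 px):
    · · · ·
    · · · ·
    · · · ·
    · · · ·
    # · · ·
    # · · ·
    # · · ·
    # · · ·

Z-buffer (winner per pixel, '.' = empty):
  . . . .
  . . . .
  . . . .
  . . . .
  1 . . .
  1 . . .
  1 . . .
  1 . . .

Result: -1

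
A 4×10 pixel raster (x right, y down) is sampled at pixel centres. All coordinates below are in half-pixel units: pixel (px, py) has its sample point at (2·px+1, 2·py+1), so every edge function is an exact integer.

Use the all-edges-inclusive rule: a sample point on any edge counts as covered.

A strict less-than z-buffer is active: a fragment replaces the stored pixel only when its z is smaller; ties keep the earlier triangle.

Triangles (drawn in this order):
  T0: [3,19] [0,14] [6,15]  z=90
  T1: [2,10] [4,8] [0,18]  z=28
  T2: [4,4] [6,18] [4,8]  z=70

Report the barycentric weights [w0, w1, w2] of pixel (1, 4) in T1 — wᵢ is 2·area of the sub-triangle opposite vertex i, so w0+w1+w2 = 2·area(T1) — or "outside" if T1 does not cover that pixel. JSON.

T0:
  2·area = 27
  edge (3, 19)→(0, 14): d=(-3,-5) inclusive
  edge (0, 14)→(6, 15): d=(6,1) inclusive
  edge (6, 15)→(3, 19): d=(-3,4) inclusive
    (0,7)@(1, 15): e=[2,5,20] → #
    (1,7)@(3, 15): e=[12,3,12] → #
    (2,7)@(5, 15): e=[22,1,4] → #
    (3,7)@(7, 15): e=[32,-1,-4] → ·
    (0,8)@(1, 17): e=[-4,17,14] → ·
    (1,8)@(3, 17): e=[6,15,6] → #
    (2,8)@(5, 17): e=[16,13,-2] → ·
    (1,9)@(3, 19): e=[0,27,0] → #  [on edge]
    (2,9)@(5, 19): e=[10,25,-8] → ·
  covered (5 px):
    · · · ·
    · · · ·
    · · · ·
    · · · ·
    · · · ·
    · · · ·
    · · · ·
    # # # ·
    · # · ·
    · # · ·
T1:
  2·area = 12
  edge (2, 10)→(4, 8): d=(2,-2) inclusive
  edge (4, 8)→(0, 18): d=(-4,10) inclusive
  edge (0, 18)→(2, 10): d=(2,-8) inclusive
    (3,2)@(7, 5): e=[0,-18,30] → ·  [on edge]
    (2,3)@(5, 7): e=[0,-6,18] → ·  [on edge]
    (1,4)@(3, 9): e=[0,6,6] → #  [on edge]
    (2,4)@(5, 9): e=[4,-14,22] → ·
    (0,5)@(1, 11): e=[0,18,-6] → ·  [on edge]
    (1,5)@(3, 11): e=[4,-2,10] → ·
    (0,7)@(1, 15): e=[8,2,2] → #
    (1,7)@(3, 15): e=[12,-18,18] → ·
    (0,8)@(1, 17): e=[12,-6,6] → ·
  covered (2 px):
    · · · ·
    · · · ·
    · · · ·
    · · · ·
    · # · ·
    · · · ·
    · · · ·
    # · · ·
    · · · ·
    · · · ·
T2:
  2·area = 8
  edge (4, 4)→(6, 18): d=(2,14) inclusive
  edge (6, 18)→(4, 8): d=(-2,-10) inclusive
  edge (4, 8)→(4, 4): d=(0,-4) inclusive
    (1,1)@(3, 3): e=[12,0,-4] → ·  [on edge]
    (2,5)@(5, 11): e=[0,4,4] → #  [on edge]
    (3,5)@(7, 11): e=[-28,24,12] → ·
    (2,6)@(5, 13): e=[4,0,4] → #  [on edge]
    (3,6)@(7, 13): e=[-24,20,12] → ·
    (2,7)@(5, 15): e=[8,-4,4] → ·
  covered (2 px):
    · · · ·
    · · · ·
    · · · ·
    · · · ·
    · · · ·
    · · # ·
    · · # ·
    · · · ·
    · · · ·
    · · · ·

Answer: [6,6,0]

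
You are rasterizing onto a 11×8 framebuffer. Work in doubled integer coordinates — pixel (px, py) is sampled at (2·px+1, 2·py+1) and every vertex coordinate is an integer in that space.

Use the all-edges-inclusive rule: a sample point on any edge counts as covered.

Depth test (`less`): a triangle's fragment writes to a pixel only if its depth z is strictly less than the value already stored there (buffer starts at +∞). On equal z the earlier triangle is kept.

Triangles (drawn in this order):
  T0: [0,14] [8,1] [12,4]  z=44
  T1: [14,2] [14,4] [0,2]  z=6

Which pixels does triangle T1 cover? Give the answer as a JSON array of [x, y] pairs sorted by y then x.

T0:
  2·area = 76
  edge (0, 14)→(8, 1): d=(8,-13) inclusive
  edge (8, 1)→(12, 4): d=(4,3) inclusive
  edge (12, 4)→(0, 14): d=(-12,10) inclusive
    (3,1)@(7, 3): e=[3,11,62] → #
    (4,1)@(9, 3): e=[29,5,42] → #
    (5,1)@(11, 3): e=[55,-1,22] → ·
    (3,2)@(7, 5): e=[19,19,38] → #
    (5,2)@(11, 5): e=[71,7,-2] → ·
    (2,3)@(5, 7): e=[9,33,34] → #
    (4,3)@(9, 7): e=[61,21,-6] → ·
    (2,4)@(5, 9): e=[25,41,10] → #
    (3,4)@(7, 9): e=[51,35,-10] → ·
    (1,5)@(3, 11): e=[15,55,6] → #
    (2,5)@(5, 11): e=[41,49,-14] → ·
    (0,6)@(1, 13): e=[5,69,2] → #
  covered (9 px):
    · · · · · · · · · · ·
    · · · # # · · · · · ·
    · · · # # · · · · · ·
    · · # # · · · · · · ·
    · · # · · · · · · · ·
    · # · · · · · · · · ·
    # · · · · · · · · · ·
    · · · · · · · · · · ·
T1:
  2·area = 28
  edge (14, 2)→(14, 4): d=(0,2) inclusive
  edge (14, 4)→(0, 2): d=(-14,-2) inclusive
  edge (0, 2)→(14, 2): d=(14,0) inclusive
    (3,1)@(7, 3): e=[14,0,14] → #  [on edge]
    (4,1)@(9, 3): e=[10,4,14] → #
    (5,1)@(11, 3): e=[6,8,14] → #
    (6,1)@(13, 3): e=[2,12,14] → #
    (7,1)@(15, 3): e=[-2,16,14] → ·
    (3,2)@(7, 5): e=[14,-28,42] → ·
    (4,2)@(9, 5): e=[10,-24,42] → ·
    (5,2)@(11, 5): e=[6,-20,42] → ·
    (6,2)@(13, 5): e=[2,-16,42] → ·
    (10,2)@(21, 5): e=[-14,0,42] → ·  [on edge]
  covered (4 px):
    · · · · · · · · · · ·
    · · · # # # # · · · ·
    · · · · · · · · · · ·
    · · · · · · · · · · ·
    · · · · · · · · · · ·
    · · · · · · · · · · ·
    · · · · · · · · · · ·
    · · · · · · · · · · ·

Result: [[3,1],[4,1],[5,1],[6,1]]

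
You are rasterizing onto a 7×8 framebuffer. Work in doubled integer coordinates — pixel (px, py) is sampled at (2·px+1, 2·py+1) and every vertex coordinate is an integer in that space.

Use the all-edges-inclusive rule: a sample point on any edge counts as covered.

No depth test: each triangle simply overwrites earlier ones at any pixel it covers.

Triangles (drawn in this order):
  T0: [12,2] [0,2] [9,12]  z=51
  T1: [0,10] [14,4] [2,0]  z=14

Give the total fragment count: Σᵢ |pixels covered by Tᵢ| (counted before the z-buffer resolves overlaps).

T0:
  2·area = 120  (B↔C swapped to make it positive)
  edge (12, 2)→(9, 12): d=(-3,10) inclusive
  edge (9, 12)→(0, 2): d=(-9,-10) inclusive
  edge (0, 2)→(12, 2): d=(12,0) inclusive
    (0,1)@(1, 3): e=[107,1,12] → #
    (1,1)@(3, 3): e=[87,21,12] → #
    (2,1)@(5, 3): e=[67,41,12] → #
    (3,1)@(7, 3): e=[47,61,12] → #
    (4,1)@(9, 3): e=[27,81,12] → #
    (5,1)@(11, 3): e=[7,101,12] → #
    (6,1)@(13, 3): e=[-13,121,12] → ·
    (0,2)@(1, 5): e=[101,-17,36] → ·
    (1,2)@(3, 5): e=[81,3,36] → #
    (6,2)@(13, 5): e=[-19,103,36] → ·
    (1,3)@(3, 7): e=[75,-15,60] → ·
    (2,3)@(5, 7): e=[55,5,60] → #
  covered (17 px):
    · · · · · · ·
    # # # # # # ·
    · # # # # # ·
    · · # # # · ·
    · · · # # · ·
    · · · · # · ·
    · · · · · · ·
    · · · · · · ·
T1:
  2·area = 128  (B↔C swapped to make it positive)
  edge (0, 10)→(2, 0): d=(2,-10) inclusive
  edge (2, 0)→(14, 4): d=(12,4) inclusive
  edge (14, 4)→(0, 10): d=(-14,6) inclusive
    (1,0)@(3, 1): e=[12,8,108] → #
    (2,0)@(5, 1): e=[32,0,96] → #  [on edge]
    (3,0)@(7, 1): e=[52,-8,84] → ·
    (1,1)@(3, 3): e=[16,32,80] → #
    (3,1)@(7, 3): e=[56,16,56] → #
    (4,1)@(9, 3): e=[76,8,44] → #
    (5,1)@(11, 3): e=[96,0,32] → #  [on edge]
    (6,1)@(13, 3): e=[116,-8,20] → ·
    (0,2)@(1, 5): e=[0,64,64] → #  [on edge]
    (6,2)@(13, 5): e=[120,16,-8] → ·
    (0,3)@(1, 7): e=[4,88,36] → #
    (3,3)@(7, 7): e=[64,64,0] → #  [on edge]
  covered (18 px):
    · # # · · · ·
    · # # # # # ·
    # # # # # # ·
    # # # # · · ·
    # · · · · · ·
    · · · · · · ·
    · · · · · · ·
    · · · · · · ·

Answer: 35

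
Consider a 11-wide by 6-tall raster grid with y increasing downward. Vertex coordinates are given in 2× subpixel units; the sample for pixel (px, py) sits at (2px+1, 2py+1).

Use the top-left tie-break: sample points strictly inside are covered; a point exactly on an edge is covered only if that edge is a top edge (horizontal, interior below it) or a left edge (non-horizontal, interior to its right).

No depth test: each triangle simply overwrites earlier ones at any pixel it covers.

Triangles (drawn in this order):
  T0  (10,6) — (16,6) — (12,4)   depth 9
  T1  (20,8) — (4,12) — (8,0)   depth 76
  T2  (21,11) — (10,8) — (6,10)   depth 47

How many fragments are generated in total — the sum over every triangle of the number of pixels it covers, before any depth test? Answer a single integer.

T0:
  2·area = 12  (B↔C swapped to make it positive)
  edge (10, 6)→(12, 4): d=(2,-2) top-left  bias=+0
  edge (12, 4)→(16, 6): d=(4,2) right/bottom  bias=-1
  edge (16, 6)→(10, 6): d=(-6,0) right/bottom  bias=-1
    (7,0)@(15, 1): e=[0,-18,30] → ·  [on edge]
    (6,1)@(13, 3): e=[0,-6,18] → ·  [on edge]
    (5,2)@(11, 5): e=[0,6,6] → #  [on edge]
    (6,2)@(13, 5): e=[4,2,6] → #
    (7,2)@(15, 5): e=[8,-2,6] → ·
    (4,3)@(9, 7): e=[0,18,-6] → ·  [on edge]
    (5,3)@(11, 7): e=[4,14,-6] → ·
    (6,3)@(13, 7): e=[8,10,-6] → ·
    (3,4)@(7, 9): e=[0,30,-18] → ·  [on edge]
    (2,5)@(5, 11): e=[0,42,-30] → ·  [on edge]
  covered (2 px):
    · · · · · · · · · · ·
    · · · · · · · · · · ·
    · · · · · # # · · · ·
    · · · · · · · · · · ·
    · · · · · · · · · · ·
    · · · · · · · · · · ·
T1:
  2·area = 176
  edge (20, 8)→(4, 12): d=(-16,4) right/bottom  bias=-1
  edge (4, 12)→(8, 0): d=(4,-12) top-left  bias=+0
  edge (8, 0)→(20, 8): d=(12,8) right/bottom  bias=-1
    (4,0)@(9, 1): e=[156,16,4] → #
    (5,0)@(11, 1): e=[148,40,-12] → ·
    (3,1)@(7, 3): e=[132,0,44] → #  [on edge]
    (5,1)@(11, 3): e=[116,48,12] → #
    (6,1)@(13, 3): e=[108,72,-4] → ·
    (3,2)@(7, 5): e=[100,8,68] → #
    (6,2)@(13, 5): e=[76,80,20] → #
    (7,2)@(15, 5): e=[68,104,4] → #
    (8,2)@(17, 5): e=[60,128,-12] → ·
    (3,3)@(7, 7): e=[68,16,92] → #
    (8,3)@(17, 7): e=[28,136,12] → #
    (9,3)@(19, 7): e=[20,160,-4] → ·
    (2,4)@(5, 9): e=[44,0,132] → #  [on edge]
  covered (23 px):
    · · · · # · · · · · ·
    · · · # # # · · · · ·
    · · · # # # # # · · ·
    · · · # # # # # # · ·
    · · # # # # # # · · ·
    · · # # · · · · · · ·
T2:
  2·area = 34  (B↔C swapped to make it positive)
  edge (21, 11)→(6, 10): d=(-15,-1) top-left  bias=+0
  edge (6, 10)→(10, 8): d=(4,-2) top-left  bias=+0
  edge (10, 8)→(21, 11): d=(11,3) right/bottom  bias=-1
    (4,4)@(9, 9): e=[18,2,14] → #
    (5,4)@(11, 9): e=[20,6,8] → #
    (6,4)@(13, 9): e=[22,10,2] → #
    (7,4)@(15, 9): e=[24,14,-4] → ·
    (4,5)@(9, 11): e=[-12,10,36] → ·
    (5,5)@(11, 11): e=[-10,14,30] → ·
    (6,5)@(13, 11): e=[-8,18,24] → ·
    (10,5)@(21, 11): e=[0,34,0] → ·  [on edge]
  covered (3 px):
    · · · · · · · · · · ·
    · · · · · · · · · · ·
    · · · · · · · · · · ·
    · · · · · · · · · · ·
    · · · · # # # · · · ·
    · · · · · · · · · · ·

Final: 28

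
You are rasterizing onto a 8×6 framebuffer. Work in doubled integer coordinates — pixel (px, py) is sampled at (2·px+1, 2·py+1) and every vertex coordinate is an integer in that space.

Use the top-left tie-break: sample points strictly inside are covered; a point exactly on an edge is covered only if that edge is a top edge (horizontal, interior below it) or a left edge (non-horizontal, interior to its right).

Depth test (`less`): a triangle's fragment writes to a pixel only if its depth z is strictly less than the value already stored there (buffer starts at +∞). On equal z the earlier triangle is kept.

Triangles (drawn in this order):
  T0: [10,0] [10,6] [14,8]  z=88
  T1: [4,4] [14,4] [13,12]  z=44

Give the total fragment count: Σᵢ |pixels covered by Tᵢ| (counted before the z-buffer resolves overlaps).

T0:
  2·area = 24  (B↔C swapped to make it positive)
  edge (10, 0)→(14, 8): d=(4,8) right/bottom  bias=-1
  edge (14, 8)→(10, 6): d=(-4,-2) top-left  bias=+0
  edge (10, 6)→(10, 0): d=(0,-6) top-left  bias=+0
    (5,1)@(11, 3): e=[4,14,6] → X
    (6,1)@(13, 3): e=[-12,18,18] → .
    (5,2)@(11, 5): e=[12,6,6] → X
    (6,2)@(13, 5): e=[-4,10,18] → .
    (5,3)@(11, 7): e=[20,-2,6] → .
    (6,3)@(13, 7): e=[4,2,18] → X
    (7,3)@(15, 7): e=[-12,6,30] → .
    (6,4)@(13, 9): e=[12,-6,18] → .
  covered (3 px):
    . . . . . . . .
    . . . . . X . .
    . . . . . X . .
    . . . . . . X .
    . . . . . . . .
    . . . . . . . .
T1:
  2·area = 80
  edge (4, 4)→(14, 4): d=(10,0) top-left  bias=+0
  edge (14, 4)→(13, 12): d=(-1,8) right/bottom  bias=-1
  edge (13, 12)→(4, 4): d=(-9,-8) top-left  bias=+0
    (3,2)@(7, 5): e=[10,55,15] → X
    (4,2)@(9, 5): e=[10,39,31] → X
    (5,2)@(11, 5): e=[10,23,47] → X
    (6,2)@(13, 5): e=[10,7,63] → X
    (7,2)@(15, 5): e=[10,-9,79] → .
    (3,3)@(7, 7): e=[30,53,-3] → .
    (4,3)@(9, 7): e=[30,37,13] → X
    (7,3)@(15, 7): e=[30,-11,61] → .
    (4,4)@(9, 9): e=[50,35,-5] → .
    (5,4)@(11, 9): e=[50,19,11] → X
    (7,4)@(15, 9): e=[50,-13,43] → .
    (5,5)@(11, 11): e=[70,17,-7] → .
  covered (10 px):
    . . . . . . . .
    . . . . . . . .
    . . . X X X X .
    . . . . X X X .
    . . . . . X X .
    . . . . . . X .

Final: 13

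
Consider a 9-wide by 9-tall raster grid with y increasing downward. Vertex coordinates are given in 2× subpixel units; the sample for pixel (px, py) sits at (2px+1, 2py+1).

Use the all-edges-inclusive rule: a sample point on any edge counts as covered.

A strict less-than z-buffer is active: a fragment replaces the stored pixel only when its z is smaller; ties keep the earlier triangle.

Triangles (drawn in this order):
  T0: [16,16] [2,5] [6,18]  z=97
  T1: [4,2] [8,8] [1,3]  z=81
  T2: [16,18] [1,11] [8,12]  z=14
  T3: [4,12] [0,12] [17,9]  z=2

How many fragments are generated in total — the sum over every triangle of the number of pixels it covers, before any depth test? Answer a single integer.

T0:
  2·area = 138  (B↔C swapped to make it positive)
  edge (16, 16)→(6, 18): d=(-10,2) inclusive
  edge (6, 18)→(2, 5): d=(-4,-13) inclusive
  edge (2, 5)→(16, 16): d=(14,11) inclusive
    (1,3)@(3, 7): e=[116,5,17] → #
    (2,3)@(5, 7): e=[112,31,-5] → ·
    (1,4)@(3, 9): e=[96,-3,45] → ·
    (2,4)@(5, 9): e=[92,23,23] → #
    (3,4)@(7, 9): e=[88,49,1] → #
    (4,4)@(9, 9): e=[84,75,-21] → ·
    (2,5)@(5, 11): e=[72,15,51] → #
    (4,5)@(9, 11): e=[64,67,7] → #
    (5,5)@(11, 11): e=[60,93,-15] → ·
    (2,6)@(5, 13): e=[52,7,79] → #
    (5,6)@(11, 13): e=[40,85,13] → #
    (6,6)@(13, 13): e=[36,111,-9] → ·
    (5,8)@(11, 17): e=[0,69,69] → #  [on edge]
  covered (17 px):
    · · · · · · · · ·
    · · · · · · · · ·
    · · · · · · · · ·
    · # · · · · · · ·
    · · # # · · · · ·
    · · # # # · · · ·
    · · # # # # · · ·
    · · · # # # # · ·
    · · · # # # · · ·
T1:
  2·area = 22
  edge (4, 2)→(8, 8): d=(4,6) inclusive
  edge (8, 8)→(1, 3): d=(-7,-5) inclusive
  edge (1, 3)→(4, 2): d=(3,-1) inclusive
    (3,0)@(7, 1): e=[-22,44,0] → ·  [on edge]
    (0,1)@(1, 3): e=[22,0,0] → #  [on edge]
    (1,1)@(3, 3): e=[10,10,2] → #
    (2,1)@(5, 3): e=[-2,20,4] → ·
    (0,2)@(1, 5): e=[30,-14,6] → ·
    (1,2)@(3, 5): e=[18,-4,8] → ·
    (2,2)@(5, 5): e=[6,6,10] → #
    (3,2)@(7, 5): e=[-6,16,12] → ·
    (2,3)@(5, 7): e=[14,-8,16] → ·
    (3,3)@(7, 7): e=[2,2,18] → #
    (4,3)@(9, 7): e=[-10,12,20] → ·
    (3,4)@(7, 9): e=[10,-12,24] → ·
    (7,6)@(15, 13): e=[-22,0,44] → ·  [on edge]
  covered (4 px):
    · · · · · · · · ·
    # # · · · · · · ·
    · · # · · · · · ·
    · · · # · · · · ·
    · · · · · · · · ·
    · · · · · · · · ·
    · · · · · · · · ·
    · · · · · · · · ·
    · · · · · · · · ·
T2:
  2·area = 34
  edge (16, 18)→(1, 11): d=(-15,-7) inclusive
  edge (1, 11)→(8, 12): d=(7,1) inclusive
  edge (8, 12)→(16, 18): d=(8,6) inclusive
    (0,5)@(1, 11): e=[0,0,34] → #  [on edge]
    (1,5)@(3, 11): e=[14,-2,22] → ·
    (0,6)@(1, 13): e=[-30,14,50] → ·
    (3,6)@(7, 13): e=[12,8,14] → #
    (4,6)@(9, 13): e=[26,6,2] → #
    (5,6)@(11, 13): e=[40,4,-10] → ·
    (7,6)@(15, 13): e=[68,0,-34] → ·  [on edge]
    (3,7)@(7, 15): e=[-18,22,30] → ·
    (4,7)@(9, 15): e=[-4,20,18] → ·
    (5,7)@(11, 15): e=[10,18,6] → #
    (6,7)@(13, 15): e=[24,16,-6] → ·
    (5,8)@(11, 17): e=[-20,32,22] → ·
  covered (4 px):
    · · · · · · · · ·
    · · · · · · · · ·
    · · · · · · · · ·
    · · · · · · · · ·
    · · · · · · · · ·
    # · · · · · · · ·
    · · · # # · · · ·
    · · · · · # · · ·
    · · · · · · · · ·
T3:
  2·area = 12
  edge (4, 12)→(0, 12): d=(-4,0) inclusive
  edge (0, 12)→(17, 9): d=(17,-3) inclusive
  edge (17, 9)→(4, 12): d=(-13,3) inclusive
    (8,4)@(17, 9): e=[12,0,0] → #  [on edge]
    (3,5)@(7, 11): e=[4,4,4] → #
    (4,5)@(9, 11): e=[4,10,-2] → ·
    (8,5)@(17, 11): e=[4,34,-26] → ·
    (3,6)@(7, 13): e=[-4,38,-22] → ·
  covered (2 px):
    · · · · · · · · ·
    · · · · · · · · ·
    · · · · · · · · ·
    · · · · · · · · ·
    · · · · · · · · #
    · · · # · · · · ·
    · · · · · · · · ·
    · · · · · · · · ·
    · · · · · · · · ·

Final: 27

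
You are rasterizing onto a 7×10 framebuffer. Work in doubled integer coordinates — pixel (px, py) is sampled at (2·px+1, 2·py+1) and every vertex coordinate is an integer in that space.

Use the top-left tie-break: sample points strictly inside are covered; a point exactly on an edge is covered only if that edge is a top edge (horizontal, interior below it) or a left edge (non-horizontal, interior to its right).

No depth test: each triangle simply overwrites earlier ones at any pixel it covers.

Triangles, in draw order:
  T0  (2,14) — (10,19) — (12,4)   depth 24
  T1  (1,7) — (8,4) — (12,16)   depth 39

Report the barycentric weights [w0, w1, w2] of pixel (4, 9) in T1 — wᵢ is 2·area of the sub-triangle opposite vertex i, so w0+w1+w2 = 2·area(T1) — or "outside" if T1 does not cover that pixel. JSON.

T0:
  2·area = 130  (B↔C swapped to make it positive)
  edge (2, 14)→(12, 4): d=(10,-10) top-left  bias=+0
  edge (12, 4)→(10, 19): d=(-2,15) right/bottom  bias=-1
  edge (10, 19)→(2, 14): d=(-8,-5) top-left  bias=+0
    (6,1)@(13, 3): e=[0,-13,143] → .  [on edge]
    (5,2)@(11, 5): e=[0,13,117] → X  [on edge]
    (6,2)@(13, 5): e=[20,-17,127] → .
    (4,3)@(9, 7): e=[0,39,91] → X  [on edge]
    (6,3)@(13, 7): e=[40,-21,111] → .
    (3,4)@(7, 9): e=[0,65,65] → X  [on edge]
    (6,4)@(13, 9): e=[60,-25,95] → .
    (2,5)@(5, 11): e=[0,91,39] → X  [on edge]
    (6,5)@(13, 11): e=[80,-29,79] → .
    (1,6)@(3, 13): e=[0,117,13] → X  [on edge]
    (5,6)@(11, 13): e=[80,-3,53] → .
    (0,7)@(1, 15): e=[0,143,-13] → .  [on edge]
  covered (19 px):
    . . . . . . .
    . . . . . . .
    . . . . . X .
    . . . . X X .
    . . . X X X .
    . . X X X X .
    . X X X X . .
    . . X X X . .
    . . . X X . .
    . . . . . . .
T1:
  2·area = 96
  edge (1, 7)→(8, 4): d=(7,-3) top-left  bias=+0
  edge (8, 4)→(12, 16): d=(4,12) right/bottom  bias=-1
  edge (12, 16)→(1, 7): d=(-11,-9) top-left  bias=+0
    (3,0)@(7, 1): e=[-24,0,120] → .  [on edge]
    (3,2)@(7, 5): e=[4,16,76] → X
    (4,2)@(9, 5): e=[10,-8,94] → .
    (0,3)@(1, 7): e=[0,96,0] → X  [on edge]
    (1,3)@(3, 7): e=[6,72,18] → X
    (2,3)@(5, 7): e=[12,48,36] → X
    (4,3)@(9, 7): e=[24,0,72] → .  [on edge]
    (0,4)@(1, 9): e=[14,104,-22] → .
    (1,4)@(3, 9): e=[20,80,-4] → .
    (2,4)@(5, 9): e=[26,56,14] → X
    (4,4)@(9, 9): e=[38,8,50] → X
    (5,4)@(11, 9): e=[44,-16,68] → .
    (5,6)@(11, 13): e=[72,0,24] → .  [on edge]
    (6,9)@(13, 19): e=[120,0,-24] → .  [on edge]
  covered (12 px):
    . . . . . . .
    . . . . . . .
    . . . X . . .
    X X X X . . .
    . . X X X . .
    . . . X X . .
    . . . . X . .
    . . . . . X .
    . . . . . . .
    . . . . . . .

Final: "outside"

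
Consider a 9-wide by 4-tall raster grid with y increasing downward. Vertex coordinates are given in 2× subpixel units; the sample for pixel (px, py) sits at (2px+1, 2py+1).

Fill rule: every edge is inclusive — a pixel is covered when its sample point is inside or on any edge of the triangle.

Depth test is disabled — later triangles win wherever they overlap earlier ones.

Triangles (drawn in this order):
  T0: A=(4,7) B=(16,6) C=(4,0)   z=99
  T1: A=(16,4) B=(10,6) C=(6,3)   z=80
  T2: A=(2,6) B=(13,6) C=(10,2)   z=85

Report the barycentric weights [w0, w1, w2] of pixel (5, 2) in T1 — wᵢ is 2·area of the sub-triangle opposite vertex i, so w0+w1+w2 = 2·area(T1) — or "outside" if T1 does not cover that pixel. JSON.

T0:
  2·area = 84  (B↔C swapped to make it positive)
  edge (4, 7)→(4, 0): d=(0,-7) inclusive
  edge (4, 0)→(16, 6): d=(12,6) inclusive
  edge (16, 6)→(4, 7): d=(-12,1) inclusive
    (2,0)@(5, 1): e=[7,6,71] → █
    (3,0)@(7, 1): e=[21,-6,69] → ·
    (2,1)@(5, 3): e=[7,30,47] → █
    (3,1)@(7, 3): e=[21,18,45] → █
    (4,1)@(9, 3): e=[35,6,43] → █
    (5,1)@(11, 3): e=[49,-6,41] → ·
    (2,2)@(5, 5): e=[7,54,23] → █
    (5,2)@(11, 5): e=[49,18,17] → █
    (6,2)@(13, 5): e=[63,6,15] → █
    (7,2)@(15, 5): e=[77,-6,13] → ·
    (2,3)@(5, 7): e=[7,78,-1] → ·
    (3,3)@(7, 7): e=[21,66,-3] → ·
  covered (9 px):
    · · █ · · · · · ·
    · · █ █ █ · · · ·
    · · █ █ █ █ █ · ·
    · · · · · · · · ·
T1:
  2·area = 26
  edge (16, 4)→(10, 6): d=(-6,2) inclusive
  edge (10, 6)→(6, 3): d=(-4,-3) inclusive
  edge (6, 3)→(16, 4): d=(10,1) inclusive
    (4,2)@(9, 5): e=[8,1,17] → █
    (5,2)@(11, 5): e=[4,7,15] → █
    (6,2)@(13, 5): e=[0,13,13] → █  [on edge]
    (7,2)@(15, 5): e=[-4,19,11] → ·
    (3,3)@(7, 7): e=[0,-13,39] → ·  [on edge]
    (4,3)@(9, 7): e=[-4,-7,37] → ·
    (5,3)@(11, 7): e=[-8,-1,35] → ·
    (6,3)@(13, 7): e=[-12,5,33] → ·
  covered (3 px):
    · · · · · · · · ·
    · · · · · · · · ·
    · · · · █ █ █ · ·
    · · · · · · · · ·
T2:
  2·area = 44  (B↔C swapped to make it positive)
  edge (2, 6)→(10, 2): d=(8,-4) inclusive
  edge (10, 2)→(13, 6): d=(3,4) inclusive
  edge (13, 6)→(2, 6): d=(-11,0) inclusive
    (4,1)@(9, 3): e=[4,7,33] → █
    (5,1)@(11, 3): e=[12,-1,33] → ·
    (2,2)@(5, 5): e=[4,29,11] → █
    (3,2)@(7, 5): e=[12,21,11] → █
    (5,2)@(11, 5): e=[28,5,11] → █
    (6,2)@(13, 5): e=[36,-3,11] → ·
    (2,3)@(5, 7): e=[20,35,-11] → ·
    (3,3)@(7, 7): e=[28,27,-11] → ·
    (4,3)@(9, 7): e=[36,19,-11] → ·
    (5,3)@(11, 7): e=[44,11,-11] → ·
  covered (5 px):
    · · · · · · · · ·
    · · · · █ · · · ·
    · · █ █ █ █ · · ·
    · · · · · · · · ·

Final: [7,15,4]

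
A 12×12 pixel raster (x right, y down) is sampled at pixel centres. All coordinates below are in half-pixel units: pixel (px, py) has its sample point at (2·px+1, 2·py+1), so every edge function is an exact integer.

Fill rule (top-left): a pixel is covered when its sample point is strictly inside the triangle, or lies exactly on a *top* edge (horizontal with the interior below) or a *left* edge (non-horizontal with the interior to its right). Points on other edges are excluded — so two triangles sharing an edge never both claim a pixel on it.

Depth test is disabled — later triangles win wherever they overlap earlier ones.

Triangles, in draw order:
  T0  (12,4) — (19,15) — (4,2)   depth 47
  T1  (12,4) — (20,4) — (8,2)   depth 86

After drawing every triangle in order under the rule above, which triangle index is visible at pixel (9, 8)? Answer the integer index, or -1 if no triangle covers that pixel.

T0:
  2·area = 74
  edge (12, 4)→(19, 15): d=(7,11) right/bottom  bias=-1
  edge (19, 15)→(4, 2): d=(-15,-13) top-left  bias=+0
  edge (4, 2)→(12, 4): d=(8,2) right/bottom  bias=-1
    (3,1)@(7, 3): e=[48,24,2] → █
    (4,1)@(9, 3): e=[26,50,-2] → ·
    (3,2)@(7, 5): e=[62,-6,18] → ·
    (4,2)@(9, 5): e=[40,20,14] → █
    (5,2)@(11, 5): e=[18,46,10] → █
    (6,2)@(13, 5): e=[-4,72,6] → ·
    (4,3)@(9, 7): e=[54,-10,30] → ·
    (5,3)@(11, 7): e=[32,16,26] → █
    (6,3)@(13, 7): e=[10,42,22] → █
    (7,3)@(15, 7): e=[-12,68,18] → ·
    (5,4)@(11, 9): e=[46,-14,42] → ·
    (6,4)@(13, 9): e=[24,12,38] → █
    (9,7)@(19, 15): e=[0,0,74] → ·  [on edge]
  covered (9 px):
    · · · · · · · · · · · ·
    · · · █ · · · · · · · ·
    · · · · █ █ · · · · · ·
    · · · · · █ █ · · · · ·
    · · · · · · █ █ · · · ·
    · · · · · · · █ · · · ·
    · · · · · · · · █ · · ·
    · · · · · · · · · · · ·
    · · · · · · · · · · · ·
    · · · · · · · · · · · ·
    · · · · · · · · · · · ·
    · · · · · · · · · · · ·
T1:
  2·area = 16  (B↔C swapped to make it positive)
  edge (12, 4)→(8, 2): d=(-4,-2) top-left  bias=+0
  edge (8, 2)→(20, 4): d=(12,2) right/bottom  bias=-1
  edge (20, 4)→(12, 4): d=(-8,0) right/bottom  bias=-1
    (5,1)@(11, 3): e=[2,6,8] → █
    (6,1)@(13, 3): e=[6,2,8] → █
    (7,1)@(15, 3): e=[10,-2,8] → ·
    (5,2)@(11, 5): e=[-6,30,-8] → ·
    (6,2)@(13, 5): e=[-2,26,-8] → ·
  covered (2 px):
    · · · · · · · · · · · ·
    · · · · · █ █ · · · · ·
    · · · · · · · · · · · ·
    · · · · · · · · · · · ·
    · · · · · · · · · · · ·
    · · · · · · · · · · · ·
    · · · · · · · · · · · ·
    · · · · · · · · · · · ·
    · · · · · · · · · · · ·
    · · · · · · · · · · · ·
    · · · · · · · · · · · ·
    · · · · · · · · · · · ·

Z-buffer (winner per pixel, '.' = empty):
  . . . . . . . . . . . .
  . . . 0 . 1 1 . . . . .
  . . . . 0 0 . . . . . .
  . . . . . 0 0 . . . . .
  . . . . . . 0 0 . . . .
  . . . . . . . 0 . . . .
  . . . . . . . . 0 . . .
  . . . . . . . . . . . .
  . . . . . . . . . . . .
  . . . . . . . . . . . .
  . . . . . . . . . . . .
  . . . . . . . . . . . .

Result: -1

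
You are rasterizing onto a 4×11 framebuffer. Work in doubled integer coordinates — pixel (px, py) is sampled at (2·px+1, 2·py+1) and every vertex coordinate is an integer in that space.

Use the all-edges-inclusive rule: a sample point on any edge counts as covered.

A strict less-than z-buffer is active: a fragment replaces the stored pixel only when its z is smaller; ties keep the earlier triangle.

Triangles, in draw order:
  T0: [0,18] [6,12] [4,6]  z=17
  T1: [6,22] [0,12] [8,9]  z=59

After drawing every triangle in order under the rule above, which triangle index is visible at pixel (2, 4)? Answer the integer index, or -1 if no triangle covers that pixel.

T0:
  2·area = 48  (B↔C swapped to make it positive)
  edge (0, 18)→(4, 6): d=(4,-12) inclusive
  edge (4, 6)→(6, 12): d=(2,6) inclusive
  edge (6, 12)→(0, 18): d=(-6,6) inclusive
    (1,1)@(3, 3): e=[-24,0,72] → ·  [on edge]
    (2,1)@(5, 3): e=[0,-12,60] → ·  [on edge]
    (1,4)@(3, 9): e=[0,12,36] → #  [on edge]
    (2,4)@(5, 9): e=[24,0,24] → #  [on edge]
    (3,4)@(7, 9): e=[48,-12,12] → ·
    (1,5)@(3, 11): e=[8,16,24] → #
    (3,5)@(7, 11): e=[56,-8,0] → ·  [on edge]
    (1,6)@(3, 13): e=[16,20,12] → #
    (2,6)@(5, 13): e=[40,8,0] → #  [on edge]
    (3,6)@(7, 13): e=[64,-4,-12] → ·
    (0,7)@(1, 15): e=[0,36,12] → #  [on edge]
    (1,7)@(3, 15): e=[24,24,0] → #  [on edge]
    (3,7)@(7, 15): e=[72,0,-24] → ·  [on edge]
    (0,8)@(1, 17): e=[8,40,0] → #  [on edge]
  covered (9 px):
    · · · ·
    · · · ·
    · · · ·
    · · · ·
    · # # ·
    · # # ·
    · # # ·
    # # · ·
    # · · ·
    · · · ·
    · · · ·
T1:
  2·area = 98
  edge (6, 22)→(0, 12): d=(-6,-10) inclusive
  edge (0, 12)→(8, 9): d=(8,-3) inclusive
  edge (8, 9)→(6, 22): d=(-2,13) inclusive
    (1,5)@(3, 11): e=[36,1,61] → #
    (2,5)@(5, 11): e=[56,7,35] → #
    (3,5)@(7, 11): e=[76,13,9] → #
    (0,6)@(1, 13): e=[4,11,83] → #
    (0,7)@(1, 15): e=[-8,27,79] → ·
    (1,7)@(3, 15): e=[12,33,53] → #
    (1,8)@(3, 17): e=[0,49,49] → #  [on edge]
    (3,8)@(7, 17): e=[40,61,-3] → ·
    (1,9)@(3, 19): e=[-12,65,45] → ·
    (2,9)@(5, 19): e=[8,71,19] → #
    (3,9)@(7, 19): e=[28,77,-7] → ·
    (2,10)@(5, 21): e=[-4,87,15] → ·
  covered (13 px):
    · · · ·
    · · · ·
    · · · ·
    · · · ·
    · · · ·
    · # # #
    # # # #
    · # # #
    · # # ·
    · · # ·
    · · · ·

Z-buffer (winner per pixel, '.' = empty):
  . . . .
  . . . .
  . . . .
  . . . .
  . 0 0 .
  . 0 0 1
  1 0 0 1
  0 0 1 1
  0 1 1 .
  . . 1 .
  . . . .

Result: 0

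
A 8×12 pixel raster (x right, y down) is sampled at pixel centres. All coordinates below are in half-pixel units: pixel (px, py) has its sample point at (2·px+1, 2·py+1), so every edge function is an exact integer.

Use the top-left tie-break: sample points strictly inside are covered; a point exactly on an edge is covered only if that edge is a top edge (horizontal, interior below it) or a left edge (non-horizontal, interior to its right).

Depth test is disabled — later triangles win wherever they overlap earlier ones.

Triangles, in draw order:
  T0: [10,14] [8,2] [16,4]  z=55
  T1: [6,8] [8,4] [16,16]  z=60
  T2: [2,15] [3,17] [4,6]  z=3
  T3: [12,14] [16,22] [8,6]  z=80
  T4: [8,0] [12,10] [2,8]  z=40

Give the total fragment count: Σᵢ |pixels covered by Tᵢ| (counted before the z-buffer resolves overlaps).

T0:
  2·area = 92
  edge (10, 14)→(8, 2): d=(-2,-12) top-left  bias=+0
  edge (8, 2)→(16, 4): d=(8,2) right/bottom  bias=-1
  edge (16, 4)→(10, 14): d=(-6,10) right/bottom  bias=-1
    (4,1)@(9, 3): e=[10,6,76] → █
    (5,1)@(11, 3): e=[34,2,56] → █
    (6,1)@(13, 3): e=[58,-2,36] → ·
    (4,2)@(9, 5): e=[6,22,64] → █
    (6,2)@(13, 5): e=[54,14,24] → █
    (7,2)@(15, 5): e=[78,10,4] → █
    (4,3)@(9, 7): e=[2,38,52] → █
    (7,3)@(15, 7): e=[74,26,-8] → ·
    (4,4)@(9, 9): e=[-2,54,40] → ·
    (5,4)@(11, 9): e=[22,50,20] → █
    (6,4)@(13, 9): e=[46,46,0] → ·  [on edge]
    (5,5)@(11, 11): e=[18,66,8] → █
    (3,9)@(7, 19): e=[-46,138,0] → ·  [on edge]
  covered (11 px):
    · · · · · · · ·
    · · · · █ █ · ·
    · · · · █ █ █ █
    · · · · █ █ █ ·
    · · · · · █ · ·
    · · · · · █ · ·
    · · · · · · · ·
    · · · · · · · ·
    · · · · · · · ·
    · · · · · · · ·
    · · · · · · · ·
    · · · · · · · ·
T1:
  2·area = 56
  edge (6, 8)→(8, 4): d=(2,-4) top-left  bias=+0
  edge (8, 4)→(16, 16): d=(8,12) right/bottom  bias=-1
  edge (16, 16)→(6, 8): d=(-10,-8) top-left  bias=+0
    (3,3)@(7, 7): e=[2,36,18] → █
    (4,3)@(9, 7): e=[10,12,34] → █
    (5,3)@(11, 7): e=[18,-12,50] → ·
    (3,4)@(7, 9): e=[6,52,-2] → ·
    (4,4)@(9, 9): e=[14,28,14] → █
    (5,4)@(11, 9): e=[22,4,30] → █
    (6,4)@(13, 9): e=[30,-20,46] → ·
    (4,5)@(9, 11): e=[18,44,-6] → ·
    (5,5)@(11, 11): e=[26,20,10] → █
    (6,5)@(13, 11): e=[34,-4,26] → ·
    (5,6)@(11, 13): e=[30,36,-10] → ·
    (6,6)@(13, 13): e=[38,12,6] → █
  covered (7 px):
    · · · · · · · ·
    · · · · · · · ·
    · · · · · · · ·
    · · · █ █ · · ·
    · · · · █ █ · ·
    · · · · · █ · ·
    · · · · · · █ ·
    · · · · · · · █
    · · · · · · · ·
    · · · · · · · ·
    · · · · · · · ·
    · · · · · · · ·
T2:
  2·area = 13  (B↔C swapped to make it positive)
  edge (2, 15)→(4, 6): d=(2,-9) top-left  bias=+0
  edge (4, 6)→(3, 17): d=(-1,11) right/bottom  bias=-1
  edge (3, 17)→(2, 15): d=(-1,-2) top-left  bias=+0
    (1,5)@(3, 11): e=[1,6,6] → █
    (2,5)@(5, 11): e=[19,-16,10] → ·
    (0,6)@(1, 13): e=[-13,26,0] → ·  [on edge]
    (1,6)@(3, 13): e=[5,4,4] → █
    (2,6)@(5, 13): e=[23,-18,8] → ·
    (1,7)@(3, 15): e=[9,2,2] → █
    (2,7)@(5, 15): e=[27,-20,6] → ·
    (1,8)@(3, 17): e=[13,0,0] → ·  [on edge]
    (2,10)@(5, 21): e=[39,-26,0] → ·  [on edge]
  covered (3 px):
    · · · · · · · ·
    · · · · · · · ·
    · · · · · · · ·
    · · · · · · · ·
    · · · · · · · ·
    · █ · · · · · ·
    · █ · · · · · ·
    · █ · · · · · ·
    · · · · · · · ·
    · · · · · · · ·
    · · · · · · · ·
    · · · · · · · ·
T3:
  degenerate (2·area = 0) — covers nothing
T4:
  2·area = 92
  edge (8, 0)→(12, 10): d=(4,10) right/bottom  bias=-1
  edge (12, 10)→(2, 8): d=(-10,-2) top-left  bias=+0
  edge (2, 8)→(8, 0): d=(6,-8) top-left  bias=+0
    (3,1)@(7, 3): e=[22,60,10] → █
    (4,1)@(9, 3): e=[2,64,26] → █
    (5,1)@(11, 3): e=[-18,68,42] → ·
    (2,2)@(5, 5): e=[50,36,6] → █
    (5,2)@(11, 5): e=[-10,48,54] → ·
    (1,3)@(3, 7): e=[78,12,2] → █
    (5,3)@(11, 7): e=[-2,28,66] → ·
    (1,4)@(3, 9): e=[86,-8,14] → ·
    (2,4)@(5, 9): e=[66,-4,30] → ·
    (3,4)@(7, 9): e=[46,0,46] → █  [on edge]
    (5,4)@(11, 9): e=[6,8,78] → █
    (6,4)@(13, 9): e=[-14,12,94] → ·
  covered (12 px):
    · · · · · · · ·
    · · · █ █ · · ·
    · · █ █ █ · · ·
    · █ █ █ █ · · ·
    · · · █ █ █ · ·
    · · · · · · · ·
    · · · · · · · ·
    · · · · · · · ·
    · · · · · · · ·
    · · · · · · · ·
    · · · · · · · ·
    · · · · · · · ·

Answer: 33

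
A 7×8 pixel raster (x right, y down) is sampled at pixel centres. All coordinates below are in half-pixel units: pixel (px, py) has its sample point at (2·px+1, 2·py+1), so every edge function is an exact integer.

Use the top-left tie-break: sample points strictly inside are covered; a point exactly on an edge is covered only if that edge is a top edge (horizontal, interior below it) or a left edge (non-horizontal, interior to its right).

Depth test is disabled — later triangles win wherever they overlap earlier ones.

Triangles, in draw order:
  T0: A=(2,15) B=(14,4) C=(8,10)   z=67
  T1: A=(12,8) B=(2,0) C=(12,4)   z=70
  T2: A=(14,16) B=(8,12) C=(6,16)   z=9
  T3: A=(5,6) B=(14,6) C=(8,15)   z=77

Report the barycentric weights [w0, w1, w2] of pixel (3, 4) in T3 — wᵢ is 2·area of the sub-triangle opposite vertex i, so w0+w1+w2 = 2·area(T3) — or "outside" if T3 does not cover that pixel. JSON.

T0:
  2·area = 6
  edge (2, 15)→(14, 4): d=(12,-11) top-left  bias=+0
  edge (14, 4)→(8, 10): d=(-6,6) right/bottom  bias=-1
  edge (8, 10)→(2, 15): d=(-6,5) right/bottom  bias=-1
    (6,2)@(13, 5): e=[1,0,5] → ·  [on edge]
    (5,3)@(11, 7): e=[3,0,3] → ·  [on edge]
    (4,4)@(9, 9): e=[5,0,1] → ·  [on edge]
    (3,5)@(7, 11): e=[7,0,-1] → ·  [on edge]
    (2,6)@(5, 13): e=[9,0,-3] → ·  [on edge]
    (1,7)@(3, 15): e=[11,0,-5] → ·  [on edge]
  covered (0 px):
    · · · · · · ·
    · · · · · · ·
    · · · · · · ·
    · · · · · · ·
    · · · · · · ·
    · · · · · · ·
    · · · · · · ·
    · · · · · · ·
T1:
  2·area = 40
  edge (12, 8)→(2, 0): d=(-10,-8) top-left  bias=+0
  edge (2, 0)→(12, 4): d=(10,4) right/bottom  bias=-1
  edge (12, 4)→(12, 8): d=(0,4) right/bottom  bias=-1
    (3,1)@(7, 3): e=[10,10,20] → █
    (4,1)@(9, 3): e=[26,2,12] → █
    (5,1)@(11, 3): e=[42,-6,4] → ·
    (3,2)@(7, 5): e=[-10,30,20] → ·
    (4,2)@(9, 5): e=[6,22,12] → █
    (5,2)@(11, 5): e=[22,14,4] → █
    (6,2)@(13, 5): e=[38,6,-4] → ·
    (4,3)@(9, 7): e=[-14,42,12] → ·
    (5,3)@(11, 7): e=[2,34,4] → █
    (6,3)@(13, 7): e=[18,26,-4] → ·
    (5,4)@(11, 9): e=[-18,54,4] → ·
  covered (5 px):
    · · · · · · ·
    · · · █ █ · ·
    · · · · █ █ ·
    · · · · · █ ·
    · · · · · · ·
    · · · · · · ·
    · · · · · · ·
    · · · · · · ·
T2:
  2·area = 32  (B↔C swapped to make it positive)
  edge (14, 16)→(6, 16): d=(-8,0) right/bottom  bias=-1
  edge (6, 16)→(8, 12): d=(2,-4) top-left  bias=+0
  edge (8, 12)→(14, 16): d=(6,4) right/bottom  bias=-1
    (4,6)@(9, 13): e=[24,6,2] → █
    (5,6)@(11, 13): e=[24,14,-6] → ·
    (3,7)@(7, 15): e=[8,2,22] → █
    (5,7)@(11, 15): e=[8,18,6] → █
    (6,7)@(13, 15): e=[8,26,-2] → ·
  covered (4 px):
    · · · · · · ·
    · · · · · · ·
    · · · · · · ·
    · · · · · · ·
    · · · · · · ·
    · · · · · · ·
    · · · · █ · ·
    · · · █ █ █ ·
T3:
  2·area = 81
  edge (5, 6)→(14, 6): d=(9,0) top-left  bias=+0
  edge (14, 6)→(8, 15): d=(-6,9) right/bottom  bias=-1
  edge (8, 15)→(5, 6): d=(-3,-9) top-left  bias=+0
    (3,3)@(7, 7): e=[9,57,15] → █
    (4,3)@(9, 7): e=[9,39,33] → █
    (5,3)@(11, 7): e=[9,21,51] → █
    (6,3)@(13, 7): e=[9,3,69] → █
    (3,4)@(7, 9): e=[27,45,9] → █
    (6,4)@(13, 9): e=[27,-9,63] → ·
    (3,5)@(7, 11): e=[45,33,3] → █
    (5,5)@(11, 11): e=[45,-3,39] → ·
    (3,6)@(7, 13): e=[63,21,-3] → ·
    (4,6)@(9, 13): e=[63,3,15] → █
    (5,6)@(11, 13): e=[63,-15,33] → ·
    (4,7)@(9, 15): e=[81,-9,9] → ·
  covered (10 px):
    · · · · · · ·
    · · · · · · ·
    · · · · · · ·
    · · · █ █ █ █
    · · · █ █ █ ·
    · · · █ █ · ·
    · · · · █ · ·
    · · · · · · ·

Answer: [45,9,27]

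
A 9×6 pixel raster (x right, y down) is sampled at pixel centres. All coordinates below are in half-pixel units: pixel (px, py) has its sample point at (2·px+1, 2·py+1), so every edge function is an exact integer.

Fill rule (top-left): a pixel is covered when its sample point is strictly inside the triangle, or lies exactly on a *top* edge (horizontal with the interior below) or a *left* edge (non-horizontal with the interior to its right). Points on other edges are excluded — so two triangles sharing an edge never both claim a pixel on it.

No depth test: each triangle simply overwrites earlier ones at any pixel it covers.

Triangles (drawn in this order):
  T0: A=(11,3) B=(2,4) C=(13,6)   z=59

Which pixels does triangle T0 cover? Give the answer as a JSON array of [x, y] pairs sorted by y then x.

T0:
  2·area = 29  (B↔C swapped to make it positive)
  edge (11, 3)→(13, 6): d=(2,3) right/bottom  bias=-1
  edge (13, 6)→(2, 4): d=(-11,-2) top-left  bias=+0
  edge (2, 4)→(11, 3): d=(9,-1) top-left  bias=+0
    (5,1)@(11, 3): e=[0,29,0] → ·  [on edge]
    (4,2)@(9, 5): e=[10,3,16] → #
    (5,2)@(11, 5): e=[4,7,18] → #
    (6,2)@(13, 5): e=[-2,11,20] → ·
    (4,3)@(9, 7): e=[14,-19,34] → ·
    (5,3)@(11, 7): e=[8,-15,36] → ·
    (7,4)@(15, 9): e=[0,-29,58] → ·  [on edge]
  covered (2 px):
    · · · · · · · · ·
    · · · · · · · · ·
    · · · · # # · · ·
    · · · · · · · · ·
    · · · · · · · · ·
    · · · · · · · · ·

Answer: [[4,2],[5,2]]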